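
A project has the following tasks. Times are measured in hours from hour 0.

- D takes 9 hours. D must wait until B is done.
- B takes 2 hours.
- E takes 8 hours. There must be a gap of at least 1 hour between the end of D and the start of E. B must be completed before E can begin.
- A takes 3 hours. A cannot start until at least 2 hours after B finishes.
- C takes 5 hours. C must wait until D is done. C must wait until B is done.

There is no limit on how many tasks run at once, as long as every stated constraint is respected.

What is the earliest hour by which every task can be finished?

20

B has no prerequisites, so it starts at hour 0 and finishes at hour 2.
After B (finishes hour 2), D can start at hour 2 and finishes at hour 11.
E has to wait for D (finishes hour 11, plus 1-hour gap → hour 12); B (finishes hour 2). The latest of these is hour 12, so E runs hour 12 to 12 + 8 = hour 20.
C cannot start until D (finishes hour 11); B (finishes hour 2). The controlling bound is hour 11, so C finishes at 11 + 5 = hour 16.
A waits on B (finishes hour 2, plus 2-hour gap → hour 4), so it starts at hour 4 and finishes at 4 + 3 = hour 7.
All tasks are finished once the last one completes. Finish times: A at 7, B at 2, C at 16, D at 11, E at 20. The latest is hour 20.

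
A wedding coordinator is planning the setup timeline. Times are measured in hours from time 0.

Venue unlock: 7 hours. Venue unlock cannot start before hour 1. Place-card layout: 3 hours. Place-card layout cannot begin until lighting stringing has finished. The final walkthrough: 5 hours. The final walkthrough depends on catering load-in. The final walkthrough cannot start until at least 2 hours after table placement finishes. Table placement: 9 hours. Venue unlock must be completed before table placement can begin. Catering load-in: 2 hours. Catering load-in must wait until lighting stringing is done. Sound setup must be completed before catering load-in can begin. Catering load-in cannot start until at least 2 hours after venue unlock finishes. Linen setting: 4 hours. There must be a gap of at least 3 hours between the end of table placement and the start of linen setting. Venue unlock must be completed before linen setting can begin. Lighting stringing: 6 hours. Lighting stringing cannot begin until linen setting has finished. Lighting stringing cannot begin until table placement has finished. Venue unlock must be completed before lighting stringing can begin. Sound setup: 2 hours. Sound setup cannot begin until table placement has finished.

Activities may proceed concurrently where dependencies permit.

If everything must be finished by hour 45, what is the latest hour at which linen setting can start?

The final walkthrough has no dependents, so it just needs to finish by hour 45. Starting by 45 − 5 = hour 40 achieves that.
Catering load-in feeds into the final walkthrough (must start by hour 40); so catering load-in must finish by hour 40 and therefore start by hour 38.
To finish by hour 45, place-card layout (duration 3) must start no later than hour 42.
Lighting stringing has several dependents: catering load-in (must start by hour 38); place-card layout (must start by hour 42). The earliest of those limits is hour 38, so lighting stringing must start by 38 − 6 = hour 32.
Since lighting stringing (must start by hour 32) depends on it, linen setting must finish by hour 32. Backing off its 4-hour duration gives a latest start of hour 28.

28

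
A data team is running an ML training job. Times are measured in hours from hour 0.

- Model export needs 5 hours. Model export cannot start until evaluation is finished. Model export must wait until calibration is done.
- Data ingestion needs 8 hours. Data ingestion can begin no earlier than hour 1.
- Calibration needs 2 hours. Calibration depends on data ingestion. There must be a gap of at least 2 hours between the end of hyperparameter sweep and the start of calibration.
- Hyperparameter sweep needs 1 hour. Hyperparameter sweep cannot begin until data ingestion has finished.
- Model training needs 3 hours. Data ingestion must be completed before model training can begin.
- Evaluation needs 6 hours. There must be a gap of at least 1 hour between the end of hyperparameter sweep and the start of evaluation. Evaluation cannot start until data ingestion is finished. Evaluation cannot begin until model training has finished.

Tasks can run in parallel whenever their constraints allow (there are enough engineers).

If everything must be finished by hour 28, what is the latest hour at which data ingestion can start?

To finish by hour 28, model export (duration 5) must start no later than hour 23.
Since model export (must start by hour 23) depends on it, evaluation must finish by hour 23. Backing off its 6-hour duration gives a latest start of hour 17.
Calibration feeds into model export (must start by hour 23); so calibration must finish by hour 23 and therefore start by hour 21.
Hyperparameter sweep feeds evaluation (must start by hour 17, minus 1-hour gap → hour 16); calibration (must start by hour 21, minus 2-hour gap → hour 19). Taking the minimum, hyperparameter sweep must finish by hour 16 and start by 16 − 1 = hour 15.
Since evaluation (must start by hour 17) depends on it, model training must finish by hour 17. Backing off its 3-hour duration gives a latest start of hour 14.
Data ingestion has several dependents: hyperparameter sweep (must start by hour 15); model training (must start by hour 14); evaluation (must start by hour 17); calibration (must start by hour 21). The earliest of those limits is hour 14, so data ingestion must start by 14 − 8 = hour 6.

6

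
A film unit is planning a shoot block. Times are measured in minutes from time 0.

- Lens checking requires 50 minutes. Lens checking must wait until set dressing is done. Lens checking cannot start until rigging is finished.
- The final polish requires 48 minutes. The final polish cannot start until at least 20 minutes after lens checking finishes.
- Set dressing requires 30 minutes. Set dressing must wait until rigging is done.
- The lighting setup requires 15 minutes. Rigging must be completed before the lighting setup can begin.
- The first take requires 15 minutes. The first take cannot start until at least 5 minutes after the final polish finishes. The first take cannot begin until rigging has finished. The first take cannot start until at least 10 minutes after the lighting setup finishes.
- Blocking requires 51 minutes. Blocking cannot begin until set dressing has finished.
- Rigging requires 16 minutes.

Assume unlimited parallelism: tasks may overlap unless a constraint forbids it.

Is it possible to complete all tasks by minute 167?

Rigging can start immediately at minute 0; it finishes at minute 16.
The lighting setup waits on rigging (finishes minute 16), so it starts at minute 16 and finishes at 16 + 15 = minute 31.
Set dressing cannot begin until rigging (finishes minute 16). It runs from minute 16 to 16 + 30 = minute 46.
Blocking cannot begin until set dressing (finishes minute 46). It runs from minute 46 to 46 + 51 = minute 97.
Lens checking needs all of set dressing (finishes minute 46); rigging (finishes minute 16). That puts its earliest start at minute 46; it finishes at 46 + 50 = minute 96.
The final polish waits on lens checking (finishes minute 96, plus 20-minute gap → minute 116), so it starts at minute 116 and finishes at 116 + 48 = minute 164.
The first take cannot start until the final polish (finishes minute 164, plus 5-minute gap → minute 169); rigging (finishes minute 16); the lighting setup (finishes minute 31, plus 10-minute gap → minute 41). The controlling bound is minute 169, so the first take finishes at 169 + 15 = minute 184.
The earliest everything can be done is minute 184, which is after the deadline of 167, so it is not possible.

No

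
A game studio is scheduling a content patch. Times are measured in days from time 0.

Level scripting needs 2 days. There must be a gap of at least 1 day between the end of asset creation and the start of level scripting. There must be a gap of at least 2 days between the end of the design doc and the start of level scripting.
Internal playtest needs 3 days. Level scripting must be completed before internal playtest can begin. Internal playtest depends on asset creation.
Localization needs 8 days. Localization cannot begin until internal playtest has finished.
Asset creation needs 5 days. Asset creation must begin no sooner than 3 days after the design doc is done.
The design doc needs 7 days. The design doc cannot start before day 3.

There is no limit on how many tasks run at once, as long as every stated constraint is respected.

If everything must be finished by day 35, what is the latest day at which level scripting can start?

22

Nothing follows localization; the deadline of day 35 is its only limit. It must start by 35 − 8 = day 27.
Since localization (must start by day 27) depends on it, internal playtest must finish by day 27. Backing off its 3-day duration gives a latest start of day 24.
Level scripting has to be done before internal playtest (must start by day 24). That means finishing by day 24, i.e. starting by 24 − 2 = day 22.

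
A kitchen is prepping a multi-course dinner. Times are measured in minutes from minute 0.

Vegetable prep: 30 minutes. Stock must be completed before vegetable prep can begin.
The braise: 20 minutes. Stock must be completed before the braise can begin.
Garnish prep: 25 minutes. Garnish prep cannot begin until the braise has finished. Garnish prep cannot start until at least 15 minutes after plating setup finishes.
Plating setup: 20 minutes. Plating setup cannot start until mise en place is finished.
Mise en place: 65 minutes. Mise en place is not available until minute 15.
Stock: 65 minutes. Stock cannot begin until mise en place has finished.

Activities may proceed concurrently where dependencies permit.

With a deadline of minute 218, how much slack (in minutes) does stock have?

28

After its own release at minute 15, mise en place can start at minute 15 and finishes at minute 80.
After mise en place (finishes minute 80), stock can start at minute 80 and finishes at minute 145.

Working backward from the deadline:
Garnish prep has no dependents, so it just needs to finish by minute 218. Starting by 218 − 25 = minute 193 achieves that.
Since garnish prep (must start by minute 193) depends on it, the braise must finish by minute 193. Backing off its 20-minute duration gives a latest start of minute 173.
Vegetable prep must finish by minute 218; it takes 30 minutes, so it must start by 218 − 30 = minute 188.
For stock: the braise (must start by minute 173); vegetable prep (must start by minute 188). The most restrictive is minute 173; with a 65-minute duration, stock must start by minute 108.
So stock can start as early as minute 80 and as late as minute 108, giving 108 − 80 = 28 minutes of slack.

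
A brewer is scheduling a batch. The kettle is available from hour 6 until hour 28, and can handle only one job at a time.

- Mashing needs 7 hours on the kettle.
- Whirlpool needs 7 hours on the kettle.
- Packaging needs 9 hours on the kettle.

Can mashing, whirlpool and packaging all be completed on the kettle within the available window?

No

The kettle window is 28 − 6 = 22 hours.
Running back to back, the jobs need 7 + 7 + 9 = 23 hours on the kettle.
Since 23 > 22, they cannot all fit.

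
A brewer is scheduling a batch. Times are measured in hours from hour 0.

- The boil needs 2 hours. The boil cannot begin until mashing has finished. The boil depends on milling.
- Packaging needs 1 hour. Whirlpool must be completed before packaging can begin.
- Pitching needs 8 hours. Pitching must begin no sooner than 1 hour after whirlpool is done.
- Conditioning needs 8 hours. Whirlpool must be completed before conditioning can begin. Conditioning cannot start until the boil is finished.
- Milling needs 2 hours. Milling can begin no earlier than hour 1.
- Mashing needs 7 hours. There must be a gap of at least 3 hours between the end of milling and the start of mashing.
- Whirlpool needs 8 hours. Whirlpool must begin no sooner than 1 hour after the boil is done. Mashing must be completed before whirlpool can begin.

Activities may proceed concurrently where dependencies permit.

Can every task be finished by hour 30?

No

Milling waits on its own release at hour 1, so it starts at hour 1 and finishes at 1 + 2 = hour 3.
Mashing waits on milling (finishes hour 3, plus 3-hour gap → hour 6), so it starts at hour 6 and finishes at 6 + 7 = hour 13.
The boil cannot start until mashing (finishes hour 13); milling (finishes hour 3). The controlling bound is hour 13, so the boil finishes at 13 + 2 = hour 15.
Whirlpool cannot start until the boil (finishes hour 15, plus 1-hour gap → hour 16); mashing (finishes hour 13). The controlling bound is hour 16, so whirlpool finishes at 16 + 8 = hour 24.
After whirlpool (finishes hour 24), packaging can start at hour 24 and finishes at hour 25.
For conditioning: whirlpool (finishes hour 24); the boil (finishes hour 15). Taking the maximum gives a start of hour 24, and it finishes at 24 + 8 = hour 32.
After whirlpool (finishes hour 24, plus 1-hour gap → hour 25), pitching can start at hour 25 and finishes at hour 33.
The earliest everything can be done is hour 33, which is after the deadline of 30, so it is not possible.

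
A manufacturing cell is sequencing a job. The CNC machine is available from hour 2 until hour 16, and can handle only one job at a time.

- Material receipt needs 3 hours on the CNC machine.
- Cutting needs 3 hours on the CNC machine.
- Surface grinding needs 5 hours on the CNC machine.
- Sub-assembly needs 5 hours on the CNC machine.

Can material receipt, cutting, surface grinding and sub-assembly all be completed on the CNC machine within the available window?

The CNC machine window is 16 − 2 = 14 hours.
Running back to back, the jobs need 3 + 3 + 5 + 5 = 16 hours on the CNC machine.
Since 16 > 14, they cannot all fit.

No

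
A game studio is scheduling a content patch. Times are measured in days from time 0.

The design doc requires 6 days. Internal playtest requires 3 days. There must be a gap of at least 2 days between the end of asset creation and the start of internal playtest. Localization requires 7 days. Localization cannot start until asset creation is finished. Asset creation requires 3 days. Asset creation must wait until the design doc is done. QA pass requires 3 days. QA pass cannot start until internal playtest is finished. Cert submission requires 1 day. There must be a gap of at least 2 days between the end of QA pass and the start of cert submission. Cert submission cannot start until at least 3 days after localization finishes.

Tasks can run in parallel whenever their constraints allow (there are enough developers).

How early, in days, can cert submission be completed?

The design doc can start immediately at day 0; it finishes at day 6.
Asset creation waits on the design doc (finishes day 6), so it starts at day 6 and finishes at 6 + 3 = day 9.
Localization waits on asset creation (finishes day 9), so it starts at day 9 and finishes at 9 + 7 = day 16.
After asset creation (finishes day 9, plus 2-day gap → day 11), internal playtest can start at day 11 and finishes at day 14.
After internal playtest (finishes day 14), QA pass can start at day 14 and finishes at day 17.
For cert submission: QA pass (finishes day 17, plus 2-day gap → day 19); localization (finishes day 16, plus 3-day gap → day 19). Taking the maximum gives a start of day 19, and it finishes at 19 + 1 = day 20.

20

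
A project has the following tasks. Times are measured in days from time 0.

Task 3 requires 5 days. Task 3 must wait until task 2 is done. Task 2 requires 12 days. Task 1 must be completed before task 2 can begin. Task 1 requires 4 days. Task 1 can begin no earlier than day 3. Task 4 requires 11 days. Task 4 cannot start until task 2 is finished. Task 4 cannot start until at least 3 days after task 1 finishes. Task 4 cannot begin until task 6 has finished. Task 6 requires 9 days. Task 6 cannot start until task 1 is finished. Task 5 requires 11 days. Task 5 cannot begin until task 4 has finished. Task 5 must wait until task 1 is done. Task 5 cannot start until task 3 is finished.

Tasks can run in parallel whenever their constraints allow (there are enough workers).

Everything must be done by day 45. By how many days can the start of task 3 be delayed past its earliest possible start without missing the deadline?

10

Task 1 cannot begin until its own release at day 3. It runs from day 3 to 3 + 4 = day 7.
Task 2 cannot begin until task 1 (finishes day 7). It runs from day 7 to 7 + 12 = day 19.
Task 3 waits on task 2 (finishes day 19), so it starts at day 19 and finishes at 19 + 5 = day 24.

Working backward from the deadline:
To finish by day 45, task 5 (duration 11) must start no later than day 34.
Since task 5 (must start by day 34) depends on it, task 3 must finish by day 34. Backing off its 5-day duration gives a latest start of day 29.
So task 3 can start as early as day 19 and as late as day 29, giving 29 − 19 = 10 days of slack.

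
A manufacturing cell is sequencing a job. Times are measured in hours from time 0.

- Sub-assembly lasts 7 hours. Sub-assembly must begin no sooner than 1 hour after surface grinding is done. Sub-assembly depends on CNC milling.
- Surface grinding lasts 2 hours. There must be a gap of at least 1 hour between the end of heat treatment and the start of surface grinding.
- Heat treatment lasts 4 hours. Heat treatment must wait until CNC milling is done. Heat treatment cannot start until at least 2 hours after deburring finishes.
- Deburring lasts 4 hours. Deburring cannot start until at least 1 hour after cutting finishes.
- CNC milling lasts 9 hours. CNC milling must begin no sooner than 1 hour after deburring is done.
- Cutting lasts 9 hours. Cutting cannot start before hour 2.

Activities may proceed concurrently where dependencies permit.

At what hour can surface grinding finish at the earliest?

33

Cutting waits on its own release at hour 2, so it starts at hour 2 and finishes at 2 + 9 = hour 11.
After cutting (finishes hour 11, plus 1-hour gap → hour 12), deburring can start at hour 12 and finishes at hour 16.
After deburring (finishes hour 16, plus 1-hour gap → hour 17), CNC milling can start at hour 17 and finishes at hour 26.
Heat treatment cannot start until CNC milling (finishes hour 26); deburring (finishes hour 16, plus 2-hour gap → hour 18). The controlling bound is hour 26, so heat treatment finishes at 26 + 4 = hour 30.
Surface grinding cannot begin until heat treatment (finishes hour 30, plus 1-hour gap → hour 31). It runs from hour 31 to 31 + 2 = hour 33.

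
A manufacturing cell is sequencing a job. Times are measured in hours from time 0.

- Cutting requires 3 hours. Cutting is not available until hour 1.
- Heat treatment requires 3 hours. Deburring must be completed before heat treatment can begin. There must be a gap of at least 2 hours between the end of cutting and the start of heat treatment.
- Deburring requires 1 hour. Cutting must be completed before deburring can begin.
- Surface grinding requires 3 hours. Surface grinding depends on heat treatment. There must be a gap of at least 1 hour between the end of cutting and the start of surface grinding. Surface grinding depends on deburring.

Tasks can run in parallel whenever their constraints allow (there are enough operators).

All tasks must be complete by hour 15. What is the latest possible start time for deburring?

8

Nothing follows surface grinding; the deadline of hour 15 is its only limit. It must start by 15 − 3 = hour 12.
Heat treatment feeds into surface grinding (must start by hour 12); so heat treatment must finish by hour 12 and therefore start by hour 9.
Deburring must finish in time for heat treatment (must start by hour 9); surface grinding (must start by hour 12). The tightest is hour 9, so deburring must start by 9 − 1 = hour 8.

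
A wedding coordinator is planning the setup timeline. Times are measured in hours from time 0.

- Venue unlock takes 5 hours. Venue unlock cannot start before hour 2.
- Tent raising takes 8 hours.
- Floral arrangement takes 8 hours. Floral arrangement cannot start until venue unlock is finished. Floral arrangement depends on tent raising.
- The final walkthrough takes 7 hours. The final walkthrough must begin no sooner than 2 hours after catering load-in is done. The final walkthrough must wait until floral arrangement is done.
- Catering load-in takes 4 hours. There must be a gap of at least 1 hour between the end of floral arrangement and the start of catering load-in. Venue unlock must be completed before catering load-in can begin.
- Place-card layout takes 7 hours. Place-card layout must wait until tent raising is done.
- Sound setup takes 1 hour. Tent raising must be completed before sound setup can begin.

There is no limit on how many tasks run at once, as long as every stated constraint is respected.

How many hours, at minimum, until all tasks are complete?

Tent raising can start immediately at hour 0; it finishes at hour 8.
Place-card layout cannot begin until tent raising (finishes hour 8). It runs from hour 8 to 8 + 7 = hour 15.
Sound setup waits on tent raising (finishes hour 8), so it starts at hour 8 and finishes at 8 + 1 = hour 9.
After its own release at hour 2, venue unlock can start at hour 2 and finishes at hour 7.
Floral arrangement cannot start until venue unlock (finishes hour 7); tent raising (finishes hour 8). The controlling bound is hour 8, so floral arrangement finishes at 8 + 8 = hour 16.
For catering load-in: floral arrangement (finishes hour 16, plus 1-hour gap → hour 17); venue unlock (finishes hour 7). Taking the maximum gives a start of hour 17, and it finishes at 17 + 4 = hour 21.
The final walkthrough needs all of catering load-in (finishes hour 21, plus 2-hour gap → hour 23); floral arrangement (finishes hour 16). That puts its earliest start at hour 23; it finishes at 23 + 7 = hour 30.
All tasks are finished once the last one completes. Finish times: Venue unlock at 7, Tent raising at 8, Floral arrangement at 16, Sound setup at 9, Catering load-in at 21, Place-card layout at 15, The final walkthrough at 30. The latest is hour 30.

30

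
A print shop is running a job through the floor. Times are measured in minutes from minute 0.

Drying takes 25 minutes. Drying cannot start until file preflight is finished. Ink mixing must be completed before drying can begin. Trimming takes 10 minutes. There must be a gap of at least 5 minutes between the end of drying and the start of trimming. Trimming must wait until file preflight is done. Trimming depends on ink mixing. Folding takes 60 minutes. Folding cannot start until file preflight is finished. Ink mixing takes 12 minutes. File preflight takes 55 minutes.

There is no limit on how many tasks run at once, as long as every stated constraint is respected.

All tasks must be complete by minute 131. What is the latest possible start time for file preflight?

Trimming has no dependents, so it just needs to finish by minute 131. Starting by 131 − 10 = minute 121 achieves that.
Drying has to be done before trimming (must start by minute 121, minus 5-minute gap → minute 116). That means finishing by minute 116, i.e. starting by 116 − 25 = minute 91.
Folding has no dependents, so it just needs to finish by minute 131. Starting by 131 − 60 = minute 71 achieves that.
For file preflight: drying (must start by minute 91); trimming (must start by minute 121); folding (must start by minute 71). The most restrictive is minute 71; with a 55-minute duration, file preflight must start by minute 16.

16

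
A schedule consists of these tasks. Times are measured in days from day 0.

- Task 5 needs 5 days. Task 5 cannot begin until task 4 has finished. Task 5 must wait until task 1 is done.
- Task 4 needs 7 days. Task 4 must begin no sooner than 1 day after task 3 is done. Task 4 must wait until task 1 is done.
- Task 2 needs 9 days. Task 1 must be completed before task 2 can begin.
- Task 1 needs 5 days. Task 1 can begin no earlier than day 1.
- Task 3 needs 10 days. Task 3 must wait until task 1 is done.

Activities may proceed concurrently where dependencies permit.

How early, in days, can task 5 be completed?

After its own release at day 1, task 1 can start at day 1 and finishes at day 6.
After task 1 (finishes day 6), task 3 can start at day 6 and finishes at day 16.
Task 4 cannot start until task 3 (finishes day 16, plus 1-day gap → day 17); task 1 (finishes day 6). The controlling bound is day 17, so task 4 finishes at 17 + 7 = day 24.
Task 5 needs all of task 4 (finishes day 24); task 1 (finishes day 6). That puts its earliest start at day 24; it finishes at 24 + 5 = day 29.

29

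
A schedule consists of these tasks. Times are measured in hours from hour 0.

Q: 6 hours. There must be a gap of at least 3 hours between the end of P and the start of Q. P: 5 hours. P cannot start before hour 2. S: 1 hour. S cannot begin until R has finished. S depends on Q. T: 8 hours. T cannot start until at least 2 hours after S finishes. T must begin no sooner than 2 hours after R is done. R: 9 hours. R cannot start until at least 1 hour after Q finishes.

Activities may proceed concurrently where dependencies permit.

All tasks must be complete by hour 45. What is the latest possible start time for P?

T has no dependents, so it just needs to finish by hour 45. Starting by 45 − 8 = hour 37 achieves that.
Since T (must start by hour 37, minus 2-hour gap → hour 35) depends on it, S must finish by hour 35. Backing off its 1-hour duration gives a latest start of hour 34.
R feeds S (must start by hour 34); T (must start by hour 37, minus 2-hour gap → hour 35). Taking the minimum, R must finish by hour 34 and start by 34 − 9 = hour 25.
Q has several dependents: R (must start by hour 25, minus 1-hour gap → hour 24); S (must start by hour 34). The earliest of those limits is hour 24, so Q must start by 24 − 6 = hour 18.
Since Q (must start by hour 18, minus 3-hour gap → hour 15) depends on it, P must finish by hour 15. Backing off its 5-hour duration gives a latest start of hour 10.

10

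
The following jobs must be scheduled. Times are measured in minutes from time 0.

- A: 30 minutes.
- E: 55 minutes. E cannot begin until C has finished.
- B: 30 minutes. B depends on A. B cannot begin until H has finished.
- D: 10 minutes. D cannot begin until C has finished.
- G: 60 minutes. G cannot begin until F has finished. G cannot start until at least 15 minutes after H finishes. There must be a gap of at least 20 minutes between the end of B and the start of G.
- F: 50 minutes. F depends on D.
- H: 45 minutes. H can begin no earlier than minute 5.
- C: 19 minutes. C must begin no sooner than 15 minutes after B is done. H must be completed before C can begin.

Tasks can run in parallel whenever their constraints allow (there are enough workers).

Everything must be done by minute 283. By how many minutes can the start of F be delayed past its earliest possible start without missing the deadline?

After its own release at minute 5, H can start at minute 5 and finishes at minute 50.
A can start immediately at minute 0; it finishes at minute 30.
For B: A (finishes minute 30); H (finishes minute 50). Taking the maximum gives a start of minute 50, and it finishes at 50 + 30 = minute 80.
For C: B (finishes minute 80, plus 15-minute gap → minute 95); H (finishes minute 50). Taking the maximum gives a start of minute 95, and it finishes at 95 + 19 = minute 114.
D waits on C (finishes minute 114), so it starts at minute 114 and finishes at 114 + 10 = minute 124.
F cannot begin until D (finishes minute 124). It runs from minute 124 to 124 + 50 = minute 174.

Working backward from the deadline:
To finish by minute 283, G (duration 60) must start no later than minute 223.
Since G (must start by minute 223) depends on it, F must finish by minute 223. Backing off its 50-minute duration gives a latest start of minute 173.
So F can start as early as minute 124 and as late as minute 173, giving 173 − 124 = 49 minutes of slack.

49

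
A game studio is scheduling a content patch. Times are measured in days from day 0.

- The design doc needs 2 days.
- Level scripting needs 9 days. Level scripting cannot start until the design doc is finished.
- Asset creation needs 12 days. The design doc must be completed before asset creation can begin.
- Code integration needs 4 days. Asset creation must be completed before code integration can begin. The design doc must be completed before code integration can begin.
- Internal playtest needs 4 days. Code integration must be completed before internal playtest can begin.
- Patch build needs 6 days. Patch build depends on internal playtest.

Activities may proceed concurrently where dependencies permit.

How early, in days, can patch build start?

22

The design doc has no prerequisites, so it starts at day 0 and finishes at day 2.
After the design doc (finishes day 2), asset creation can start at day 2 and finishes at day 14.
Code integration cannot start until asset creation (finishes day 14); the design doc (finishes day 2). The controlling bound is day 14, so code integration finishes at 14 + 4 = day 18.
After code integration (finishes day 18), internal playtest can start at day 18 and finishes at day 22.
Patch build waits on internal playtest (finishes day 22), so the earliest it can start is day 22.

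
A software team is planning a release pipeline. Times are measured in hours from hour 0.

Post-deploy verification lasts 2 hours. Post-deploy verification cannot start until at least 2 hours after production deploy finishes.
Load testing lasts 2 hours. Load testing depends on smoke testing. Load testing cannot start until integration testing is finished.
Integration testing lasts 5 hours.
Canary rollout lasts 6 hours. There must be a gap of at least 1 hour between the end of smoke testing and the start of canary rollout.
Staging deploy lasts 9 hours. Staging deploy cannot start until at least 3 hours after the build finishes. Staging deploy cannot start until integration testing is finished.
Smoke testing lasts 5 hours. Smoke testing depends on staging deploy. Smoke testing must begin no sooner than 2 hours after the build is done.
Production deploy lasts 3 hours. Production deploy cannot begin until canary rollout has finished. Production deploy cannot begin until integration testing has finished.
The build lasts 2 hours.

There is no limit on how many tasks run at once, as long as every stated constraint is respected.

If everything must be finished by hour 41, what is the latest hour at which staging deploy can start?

Nothing follows post-deploy verification; the deadline of hour 41 is its only limit. It must start by 41 − 2 = hour 39.
Since post-deploy verification (must start by hour 39, minus 2-hour gap → hour 37) depends on it, production deploy must finish by hour 37. Backing off its 3-hour duration gives a latest start of hour 34.
Since production deploy (must start by hour 34) depends on it, canary rollout must finish by hour 34. Backing off its 6-hour duration gives a latest start of hour 28.
Nothing follows load testing; the deadline of hour 41 is its only limit. It must start by 41 − 2 = hour 39.
Smoke testing must finish in time for canary rollout (must start by hour 28, minus 1-hour gap → hour 27); load testing (must start by hour 39). The tightest is hour 27, so smoke testing must start by 27 − 5 = hour 22.
Staging deploy feeds into smoke testing (must start by hour 22); so staging deploy must finish by hour 22 and therefore start by hour 13.

13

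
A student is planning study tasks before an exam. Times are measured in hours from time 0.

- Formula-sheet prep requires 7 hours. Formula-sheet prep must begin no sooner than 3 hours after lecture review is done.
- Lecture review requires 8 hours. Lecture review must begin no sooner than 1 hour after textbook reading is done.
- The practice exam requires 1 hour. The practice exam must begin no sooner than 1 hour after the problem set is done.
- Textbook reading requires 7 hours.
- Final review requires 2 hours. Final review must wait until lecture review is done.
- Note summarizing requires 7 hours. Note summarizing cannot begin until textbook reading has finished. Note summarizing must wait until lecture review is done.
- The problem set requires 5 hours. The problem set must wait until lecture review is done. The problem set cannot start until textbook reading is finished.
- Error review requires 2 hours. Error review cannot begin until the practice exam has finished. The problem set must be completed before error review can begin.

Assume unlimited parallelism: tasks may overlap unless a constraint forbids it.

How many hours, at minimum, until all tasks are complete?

26

Nothing blocks textbook reading, so it runs from hour 0 to hour 7.
After textbook reading (finishes hour 7, plus 1-hour gap → hour 8), lecture review can start at hour 8 and finishes at hour 16.
Final review cannot begin until lecture review (finishes hour 16). It runs from hour 16 to 16 + 2 = hour 18.
After lecture review (finishes hour 16, plus 3-hour gap → hour 19), formula-sheet prep can start at hour 19 and finishes at hour 26.
For note summarizing: textbook reading (finishes hour 7); lecture review (finishes hour 16). Taking the maximum gives a start of hour 16, and it finishes at 16 + 7 = hour 23.
The problem set has to wait for lecture review (finishes hour 16); textbook reading (finishes hour 7). The latest of these is hour 16, so the problem set runs hour 16 to 16 + 5 = hour 21.
After the problem set (finishes hour 21, plus 1-hour gap → hour 22), the practice exam can start at hour 22 and finishes at hour 23.
Error review has to wait for the practice exam (finishes hour 23); the problem set (finishes hour 21). The latest of these is hour 23, so error review runs hour 23 to 23 + 2 = hour 25.
All tasks are finished once the last one completes. Finish times: Textbook reading at 7, Lecture review at 16, The problem set at 21, The practice exam at 23, Error review at 25, Note summarizing at 23, Formula-sheet prep at 26, Final review at 18. The latest is hour 26.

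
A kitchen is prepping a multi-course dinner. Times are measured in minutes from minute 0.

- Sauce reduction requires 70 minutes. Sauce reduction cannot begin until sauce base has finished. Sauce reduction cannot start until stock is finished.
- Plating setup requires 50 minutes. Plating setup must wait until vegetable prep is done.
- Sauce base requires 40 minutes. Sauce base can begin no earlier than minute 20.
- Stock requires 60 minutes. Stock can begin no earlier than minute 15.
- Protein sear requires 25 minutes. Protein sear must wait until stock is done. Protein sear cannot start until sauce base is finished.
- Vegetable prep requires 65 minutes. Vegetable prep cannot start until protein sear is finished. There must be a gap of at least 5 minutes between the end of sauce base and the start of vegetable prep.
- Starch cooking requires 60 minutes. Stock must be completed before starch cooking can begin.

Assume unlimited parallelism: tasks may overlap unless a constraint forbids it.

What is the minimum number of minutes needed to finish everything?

215

Sauce base cannot begin until its own release at minute 20. It runs from minute 20 to 20 + 40 = minute 60.
Stock cannot begin until its own release at minute 15. It runs from minute 15 to 15 + 60 = minute 75.
After stock (finishes minute 75), starch cooking can start at minute 75 and finishes at minute 135.
Sauce reduction needs all of sauce base (finishes minute 60); stock (finishes minute 75). That puts its earliest start at minute 75; it finishes at 75 + 70 = minute 145.
Protein sear has to wait for stock (finishes minute 75); sauce base (finishes minute 60). The latest of these is minute 75, so protein sear runs minute 75 to 75 + 25 = minute 100.
Vegetable prep has to wait for protein sear (finishes minute 100); sauce base (finishes minute 60, plus 5-minute gap → minute 65). The latest of these is minute 100, so vegetable prep runs minute 100 to 100 + 65 = minute 165.
Plating setup waits on vegetable prep (finishes minute 165), so it starts at minute 165 and finishes at 165 + 50 = minute 215.
All tasks are finished once the last one completes. Finish times: Stock at 75, Sauce base at 60, Protein sear at 100, Vegetable prep at 165, Sauce reduction at 145, Starch cooking at 135, Plating setup at 215. The latest is minute 215.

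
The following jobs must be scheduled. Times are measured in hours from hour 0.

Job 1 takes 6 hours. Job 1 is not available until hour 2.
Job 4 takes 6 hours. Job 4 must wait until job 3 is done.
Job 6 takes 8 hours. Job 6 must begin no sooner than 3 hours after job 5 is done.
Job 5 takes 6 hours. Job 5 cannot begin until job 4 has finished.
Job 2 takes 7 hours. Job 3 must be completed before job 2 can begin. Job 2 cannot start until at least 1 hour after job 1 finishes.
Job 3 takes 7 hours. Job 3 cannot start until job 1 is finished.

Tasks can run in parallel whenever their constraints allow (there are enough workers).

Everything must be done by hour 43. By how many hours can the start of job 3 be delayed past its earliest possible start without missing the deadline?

5

Job 1 waits on its own release at hour 2, so it starts at hour 2 and finishes at 2 + 6 = hour 8.
After job 1 (finishes hour 8), job 3 can start at hour 8 and finishes at hour 15.

Working backward from the deadline:
Job 2 has no dependents, so it just needs to finish by hour 43. Starting by 43 − 7 = hour 36 achieves that.
Job 6 must finish by hour 43; it takes 8 hours, so it must start by 43 − 8 = hour 35.
Job 5 has to be done before job 6 (must start by hour 35, minus 3-hour gap → hour 32). That means finishing by hour 32, i.e. starting by 32 − 6 = hour 26.
Job 4 feeds into job 5 (must start by hour 26); so job 4 must finish by hour 26 and therefore start by hour 20.
For job 3: job 2 (must start by hour 36); job 4 (must start by hour 20). The most restrictive is hour 20; with a 7-hour duration, job 3 must start by hour 13.
So job 3 can start as early as hour 8 and as late as hour 13, giving 13 − 8 = 5 hours of slack.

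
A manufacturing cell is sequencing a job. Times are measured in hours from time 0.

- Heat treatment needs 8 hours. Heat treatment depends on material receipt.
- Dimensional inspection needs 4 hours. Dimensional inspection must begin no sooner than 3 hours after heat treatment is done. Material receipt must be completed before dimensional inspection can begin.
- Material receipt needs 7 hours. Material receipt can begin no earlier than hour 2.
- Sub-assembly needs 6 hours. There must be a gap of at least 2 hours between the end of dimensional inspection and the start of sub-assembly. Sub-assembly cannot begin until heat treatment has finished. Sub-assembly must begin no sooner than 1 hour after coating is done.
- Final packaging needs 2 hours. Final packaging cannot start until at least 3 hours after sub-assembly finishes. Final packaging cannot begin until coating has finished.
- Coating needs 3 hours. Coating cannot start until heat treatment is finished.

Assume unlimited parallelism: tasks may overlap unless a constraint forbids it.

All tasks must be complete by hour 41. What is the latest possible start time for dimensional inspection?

24

Nothing follows final packaging; the deadline of hour 41 is its only limit. It must start by 41 − 2 = hour 39.
Sub-assembly has to be done before final packaging (must start by hour 39, minus 3-hour gap → hour 36). That means finishing by hour 36, i.e. starting by 36 − 6 = hour 30.
Dimensional inspection has to be done before sub-assembly (must start by hour 30, minus 2-hour gap → hour 28). That means finishing by hour 28, i.e. starting by 28 − 4 = hour 24.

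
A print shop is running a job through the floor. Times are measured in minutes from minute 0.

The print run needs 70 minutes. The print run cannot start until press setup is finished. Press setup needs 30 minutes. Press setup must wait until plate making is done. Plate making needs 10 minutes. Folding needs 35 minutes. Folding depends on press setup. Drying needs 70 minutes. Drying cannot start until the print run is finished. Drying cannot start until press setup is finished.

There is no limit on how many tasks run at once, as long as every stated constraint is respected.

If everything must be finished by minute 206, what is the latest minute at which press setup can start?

36

To finish by minute 206, drying (duration 70) must start no later than minute 136.
The print run must finish before drying (must start by minute 136). With a 70-minute duration, the print run must start by 136 − 70 = minute 66.
To finish by minute 206, folding (duration 35) must start no later than minute 171.
Press setup feeds the print run (must start by minute 66); drying (must start by minute 136); folding (must start by minute 171). Taking the minimum, press setup must finish by minute 66 and start by 66 − 30 = minute 36.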